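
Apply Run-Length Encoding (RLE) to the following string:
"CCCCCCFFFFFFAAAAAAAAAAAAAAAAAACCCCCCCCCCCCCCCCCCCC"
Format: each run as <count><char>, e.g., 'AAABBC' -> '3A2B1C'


Scanning runs left to right:
  i=0: run of 'C' x 6 -> '6C'
  i=6: run of 'F' x 6 -> '6F'
  i=12: run of 'A' x 18 -> '18A'
  i=30: run of 'C' x 20 -> '20C'

RLE = 6C6F18A20C


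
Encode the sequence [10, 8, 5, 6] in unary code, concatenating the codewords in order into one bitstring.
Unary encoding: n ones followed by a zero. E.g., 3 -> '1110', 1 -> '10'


Encode each number as n ones followed by a terminating 0:
  10 -> 11111111110 (11 bits)
  8 -> 111111110 (9 bits)
  5 -> 111110 (6 bits)
  6 -> 1111110 (7 bits)
Total length = 11 + 9 + 6 + 7 = 33 bits.

Unary([10, 8, 5, 6]) = 111111111101111111101111101111110 (33 bits)


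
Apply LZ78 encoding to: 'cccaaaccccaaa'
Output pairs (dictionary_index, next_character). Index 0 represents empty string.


LZ78 encoding steps:
Dictionary: {0: ''}
Step 1: w='' (idx 0), next='c' -> output (0, 'c'), add 'c' as idx 1
Step 2: w='c' (idx 1), next='c' -> output (1, 'c'), add 'cc' as idx 2
Step 3: w='' (idx 0), next='a' -> output (0, 'a'), add 'a' as idx 3
Step 4: w='a' (idx 3), next='a' -> output (3, 'a'), add 'aa' as idx 4
Step 5: w='cc' (idx 2), next='c' -> output (2, 'c'), add 'ccc' as idx 5
Step 6: w='c' (idx 1), next='a' -> output (1, 'a'), add 'ca' as idx 6
Step 7: w='aa' (idx 4), end of input -> output (4, '')


Encoded: [(0, 'c'), (1, 'c'), (0, 'a'), (3, 'a'), (2, 'c'), (1, 'a'), (4, '')]


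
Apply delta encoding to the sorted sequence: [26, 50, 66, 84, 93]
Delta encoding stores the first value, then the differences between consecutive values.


First value: 26
Deltas:
  50 - 26 = 24
  66 - 50 = 16
  84 - 66 = 18
  93 - 84 = 9


Delta encoded: [26, 24, 16, 18, 9]


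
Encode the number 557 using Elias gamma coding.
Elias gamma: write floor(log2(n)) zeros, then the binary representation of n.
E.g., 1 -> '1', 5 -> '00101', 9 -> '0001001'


num_bits = floor(log2(557)) + 1 = 10
leading_zeros = num_bits - 1 = 9
binary(557) = 1000101101

Elias gamma(557) = '000000000' + '1000101101' = 0000000001000101101 (19 bits)


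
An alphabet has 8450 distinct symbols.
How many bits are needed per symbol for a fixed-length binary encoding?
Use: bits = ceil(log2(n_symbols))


log2(8450) = 13.0447
Bracket: 2^13 = 8192 < 8450 <= 2^14 = 16384
So ceil(log2(8450)) = 14

bits = ceil(log2(8450)) = ceil(13.0447) = 14 bits


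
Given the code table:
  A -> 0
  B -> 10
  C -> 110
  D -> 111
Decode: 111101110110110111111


Decoding:
111 -> D
10 -> B
111 -> D
0 -> A
110 -> C
110 -> C
111 -> D
111 -> D


Result: DBDACCDD


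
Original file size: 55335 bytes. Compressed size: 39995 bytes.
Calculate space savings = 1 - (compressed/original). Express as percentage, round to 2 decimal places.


ratio = compressed/original = 39995/55335 = 0.722779
savings = 1 - ratio = 1 - 0.722779 = 0.277221
as a percentage: 0.277221 * 100 = 27.72%

Space savings = 1 - 39995/55335 = 27.72%


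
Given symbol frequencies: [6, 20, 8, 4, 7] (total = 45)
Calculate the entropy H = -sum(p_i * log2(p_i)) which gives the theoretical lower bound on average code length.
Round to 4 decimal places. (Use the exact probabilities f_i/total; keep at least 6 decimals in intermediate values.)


Per-symbol terms -p_i * log2(p_i) with p_i = f_i/45:
  p = 6/45 = 0.133333: log2(p) = -2.906891, -p*log2(p) = 0.387585
  p = 20/45 = 0.444444: log2(p) = -1.169925, -p*log2(p) = 0.519967
  p = 8/45 = 0.177778: log2(p) = -2.491853, -p*log2(p) = 0.442996
  p = 4/45 = 0.088889: log2(p) = -3.491853, -p*log2(p) = 0.310387
  p = 7/45 = 0.155556: log2(p) = -2.684498, -p*log2(p) = 0.417589
H = 0.387585 + 0.519967 + 0.442996 + 0.310387 + 0.417589 = 2.078524

H = 2.0785 bits/symbol


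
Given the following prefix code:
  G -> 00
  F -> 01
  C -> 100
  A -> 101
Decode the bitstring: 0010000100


Decoding step by step:
Bits 00 -> G
Bits 100 -> C
Bits 00 -> G
Bits 100 -> C


Decoded message: GCGC


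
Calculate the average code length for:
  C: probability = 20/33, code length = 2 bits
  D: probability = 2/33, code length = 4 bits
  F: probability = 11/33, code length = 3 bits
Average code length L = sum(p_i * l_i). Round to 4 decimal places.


Weighted contributions p_i * l_i:
  C: (20/33) * 2 = 40/33
  D: (2/33) * 4 = 8/33
  F: (11/33) * 3 = 33/33
Sum = (40 + 8 + 33)/33 = 81/33

L = 81/33 = 2.4545 bits/symbol


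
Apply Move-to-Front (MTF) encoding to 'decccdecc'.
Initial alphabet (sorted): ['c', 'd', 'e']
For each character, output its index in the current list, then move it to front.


MTF encoding:
'd': index 1 in ['c', 'd', 'e'] -> ['d', 'c', 'e']
'e': index 2 in ['d', 'c', 'e'] -> ['e', 'd', 'c']
'c': index 2 in ['e', 'd', 'c'] -> ['c', 'e', 'd']
'c': index 0 in ['c', 'e', 'd'] -> ['c', 'e', 'd']
'c': index 0 in ['c', 'e', 'd'] -> ['c', 'e', 'd']
'd': index 2 in ['c', 'e', 'd'] -> ['d', 'c', 'e']
'e': index 2 in ['d', 'c', 'e'] -> ['e', 'd', 'c']
'c': index 2 in ['e', 'd', 'c'] -> ['c', 'e', 'd']
'c': index 0 in ['c', 'e', 'd'] -> ['c', 'e', 'd']


Output: [1, 2, 2, 0, 0, 2, 2, 2, 0]


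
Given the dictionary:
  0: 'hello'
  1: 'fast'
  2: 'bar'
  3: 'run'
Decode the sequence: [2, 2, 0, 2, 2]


Look up each index in the dictionary:
  2 -> 'bar'
  2 -> 'bar'
  0 -> 'hello'
  2 -> 'bar'
  2 -> 'bar'

Decoded: "bar bar hello bar bar"


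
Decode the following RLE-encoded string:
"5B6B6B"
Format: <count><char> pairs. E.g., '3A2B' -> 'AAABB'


Expanding each <count><char> pair:
  5B -> 'BBBBB'
  6B -> 'BBBBBB'
  6B -> 'BBBBBB'

Decoded = BBBBBBBBBBBBBBBBB


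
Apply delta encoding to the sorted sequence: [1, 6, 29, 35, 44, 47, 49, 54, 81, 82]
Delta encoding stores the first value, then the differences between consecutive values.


First value: 1
Deltas:
  6 - 1 = 5
  29 - 6 = 23
  35 - 29 = 6
  44 - 35 = 9
  47 - 44 = 3
  49 - 47 = 2
  54 - 49 = 5
  81 - 54 = 27
  82 - 81 = 1


Delta encoded: [1, 5, 23, 6, 9, 3, 2, 5, 27, 1]


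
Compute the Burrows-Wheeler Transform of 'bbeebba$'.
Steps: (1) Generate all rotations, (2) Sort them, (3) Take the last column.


Rotations (sorted):
  0: $bbeebba -> last char: a
  1: a$bbeebb -> last char: b
  2: ba$bbeeb -> last char: b
  3: bba$bbee -> last char: e
  4: bbeebba$ -> last char: $
  5: beebba$b -> last char: b
  6: ebba$bbe -> last char: e
  7: eebba$bb -> last char: b


BWT = abbe$beb


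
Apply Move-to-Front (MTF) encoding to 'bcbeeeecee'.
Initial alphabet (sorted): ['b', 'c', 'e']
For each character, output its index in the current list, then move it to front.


MTF encoding:
'b': index 0 in ['b', 'c', 'e'] -> ['b', 'c', 'e']
'c': index 1 in ['b', 'c', 'e'] -> ['c', 'b', 'e']
'b': index 1 in ['c', 'b', 'e'] -> ['b', 'c', 'e']
'e': index 2 in ['b', 'c', 'e'] -> ['e', 'b', 'c']
'e': index 0 in ['e', 'b', 'c'] -> ['e', 'b', 'c']
'e': index 0 in ['e', 'b', 'c'] -> ['e', 'b', 'c']
'e': index 0 in ['e', 'b', 'c'] -> ['e', 'b', 'c']
'c': index 2 in ['e', 'b', 'c'] -> ['c', 'e', 'b']
'e': index 1 in ['c', 'e', 'b'] -> ['e', 'c', 'b']
'e': index 0 in ['e', 'c', 'b'] -> ['e', 'c', 'b']


Output: [0, 1, 1, 2, 0, 0, 0, 2, 1, 0]


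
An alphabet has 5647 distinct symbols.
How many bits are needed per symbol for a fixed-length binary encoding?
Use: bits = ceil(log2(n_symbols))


log2(5647) = 12.4633
Bracket: 2^12 = 4096 < 5647 <= 2^13 = 8192
So ceil(log2(5647)) = 13

bits = ceil(log2(5647)) = ceil(12.4633) = 13 bits


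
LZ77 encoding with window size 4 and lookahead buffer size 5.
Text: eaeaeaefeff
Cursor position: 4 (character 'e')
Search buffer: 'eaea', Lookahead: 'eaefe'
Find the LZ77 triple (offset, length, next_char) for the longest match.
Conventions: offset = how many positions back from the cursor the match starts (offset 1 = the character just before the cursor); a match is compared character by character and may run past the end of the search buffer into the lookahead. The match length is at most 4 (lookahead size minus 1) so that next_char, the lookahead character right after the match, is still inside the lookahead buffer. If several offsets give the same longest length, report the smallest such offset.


Try each offset into the search buffer:
  offset=1 (pos 3, char 'a'): match length 0
  offset=2 (pos 2, char 'e'): match length 3
  offset=3 (pos 1, char 'a'): match length 0
  offset=4 (pos 0, char 'e'): match length 3
Longest match has length 3, found at offsets 2, 4; take the smallest, offset 2.
next_char = character at position 4 + 3 = 7 -> 'f'

Best match: offset=2, length=3 (matching 'eae' starting at position 2)
LZ77 triple: (2, 3, 'f')


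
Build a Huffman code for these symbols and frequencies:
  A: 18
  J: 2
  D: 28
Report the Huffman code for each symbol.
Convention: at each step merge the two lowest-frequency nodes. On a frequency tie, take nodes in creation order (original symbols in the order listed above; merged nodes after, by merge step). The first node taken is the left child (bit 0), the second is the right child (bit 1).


Huffman tree construction:
Step 1: Merge J(2) + A(18) = 20
Step 2: Merge (J+A)(20) + D(28) = 48
Read each symbol's code off the tree from the root (left child = 0, right child = 1).

Codes:
  A: 01 (length 2)
  J: 00 (length 2)
  D: 1 (length 1)
Average code length: 68/48 = 1.4167 bits/symbol


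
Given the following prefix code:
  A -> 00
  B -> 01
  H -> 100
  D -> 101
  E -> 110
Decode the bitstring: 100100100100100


Decoding step by step:
Bits 100 -> H
Bits 100 -> H
Bits 100 -> H
Bits 100 -> H
Bits 100 -> H


Decoded message: HHHHH


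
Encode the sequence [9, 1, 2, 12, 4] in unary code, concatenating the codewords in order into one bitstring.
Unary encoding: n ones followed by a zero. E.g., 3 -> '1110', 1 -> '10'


Encode each number as n ones followed by a terminating 0:
  9 -> 1111111110 (10 bits)
  1 -> 10 (2 bits)
  2 -> 110 (3 bits)
  12 -> 1111111111110 (13 bits)
  4 -> 11110 (5 bits)
Total length = 10 + 2 + 3 + 13 + 5 = 33 bits.

Unary([9, 1, 2, 12, 4]) = 111111111010110111111111111011110 (33 bits)


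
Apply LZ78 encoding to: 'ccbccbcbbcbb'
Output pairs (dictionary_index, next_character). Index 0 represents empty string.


LZ78 encoding steps:
Dictionary: {0: ''}
Step 1: w='' (idx 0), next='c' -> output (0, 'c'), add 'c' as idx 1
Step 2: w='c' (idx 1), next='b' -> output (1, 'b'), add 'cb' as idx 2
Step 3: w='c' (idx 1), next='c' -> output (1, 'c'), add 'cc' as idx 3
Step 4: w='' (idx 0), next='b' -> output (0, 'b'), add 'b' as idx 4
Step 5: w='cb' (idx 2), next='b' -> output (2, 'b'), add 'cbb' as idx 5
Step 6: w='cbb' (idx 5), end of input -> output (5, '')


Encoded: [(0, 'c'), (1, 'b'), (1, 'c'), (0, 'b'), (2, 'b'), (5, '')]


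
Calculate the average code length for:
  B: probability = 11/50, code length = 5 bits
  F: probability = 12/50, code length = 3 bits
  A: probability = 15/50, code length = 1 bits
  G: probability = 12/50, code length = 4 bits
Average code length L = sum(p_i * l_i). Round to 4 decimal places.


Weighted contributions p_i * l_i:
  B: (11/50) * 5 = 55/50
  F: (12/50) * 3 = 36/50
  A: (15/50) * 1 = 15/50
  G: (12/50) * 4 = 48/50
Sum = (55 + 36 + 15 + 48)/50 = 154/50

L = 154/50 = 3.0800 bits/symbol


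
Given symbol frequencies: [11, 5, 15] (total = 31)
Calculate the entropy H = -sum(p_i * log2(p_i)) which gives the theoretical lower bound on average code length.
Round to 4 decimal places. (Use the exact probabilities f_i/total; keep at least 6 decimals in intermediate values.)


Per-symbol terms -p_i * log2(p_i) with p_i = f_i/31:
  p = 11/31 = 0.354839: log2(p) = -1.494765, -p*log2(p) = 0.530400
  p = 5/31 = 0.161290: log2(p) = -2.632268, -p*log2(p) = 0.424559
  p = 15/31 = 0.483871: log2(p) = -1.047306, -p*log2(p) = 0.506761
H = 0.530400 + 0.424559 + 0.506761 = 1.461720

H = 1.4617 bits/symbol


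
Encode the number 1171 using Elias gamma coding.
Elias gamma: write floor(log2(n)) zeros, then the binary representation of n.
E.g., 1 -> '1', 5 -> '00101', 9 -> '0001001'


num_bits = floor(log2(1171)) + 1 = 11
leading_zeros = num_bits - 1 = 10
binary(1171) = 10010010011

Elias gamma(1171) = '0000000000' + '10010010011' = 000000000010010010011 (21 bits)


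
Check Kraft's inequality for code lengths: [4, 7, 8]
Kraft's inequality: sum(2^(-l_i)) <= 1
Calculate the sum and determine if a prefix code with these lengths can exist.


Sum = 2^(-4) + 2^(-7) + 2^(-8)
    = 0.0625 + 0.0078125 + 0.00390625
    = 19/256 = 0.07421875
Since 0.07421875 <= 1, Kraft's inequality IS satisfied.
A prefix code with these lengths CAN exist.

Kraft sum = 0.07421875. Satisfied.


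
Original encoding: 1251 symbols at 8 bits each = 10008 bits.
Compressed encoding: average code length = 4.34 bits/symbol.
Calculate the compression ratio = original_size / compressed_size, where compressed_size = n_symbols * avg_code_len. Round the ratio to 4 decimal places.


original_size = n_symbols * orig_bits = 1251 * 8 = 10008 bits
compressed_size = n_symbols * avg_code_len = 1251 * 4.34 = 5429.34 bits
ratio = original_size / compressed_size = 10008 / 5429.34 = 1.8433

Compression ratio = 1.8433


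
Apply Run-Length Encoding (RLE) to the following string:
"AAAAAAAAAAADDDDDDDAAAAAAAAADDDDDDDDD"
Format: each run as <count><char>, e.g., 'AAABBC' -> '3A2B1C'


Scanning runs left to right:
  i=0: run of 'A' x 11 -> '11A'
  i=11: run of 'D' x 7 -> '7D'
  i=18: run of 'A' x 9 -> '9A'
  i=27: run of 'D' x 9 -> '9D'

RLE = 11A7D9A9D


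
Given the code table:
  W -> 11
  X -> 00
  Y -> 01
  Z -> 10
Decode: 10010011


Decoding:
10 -> Z
01 -> Y
00 -> X
11 -> W


Result: ZYXW


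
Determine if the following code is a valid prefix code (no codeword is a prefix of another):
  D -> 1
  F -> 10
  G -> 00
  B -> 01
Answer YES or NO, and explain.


Checking each pair (does one codeword prefix another?):
  D='1' vs F='10': prefix -- VIOLATION

NO -- this is NOT a valid prefix code. D (1) is a prefix of F (10).


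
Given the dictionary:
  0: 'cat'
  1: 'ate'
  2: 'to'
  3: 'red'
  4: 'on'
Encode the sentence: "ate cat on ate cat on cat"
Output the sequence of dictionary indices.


Look up each word in the dictionary:
  'ate' -> 1
  'cat' -> 0
  'on' -> 4
  'ate' -> 1
  'cat' -> 0
  'on' -> 4
  'cat' -> 0

Encoded: [1, 0, 4, 1, 0, 4, 0]


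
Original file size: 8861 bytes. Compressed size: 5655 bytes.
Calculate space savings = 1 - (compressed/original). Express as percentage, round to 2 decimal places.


ratio = compressed/original = 5655/8861 = 0.63819
savings = 1 - ratio = 1 - 0.63819 = 0.36181
as a percentage: 0.36181 * 100 = 36.18%

Space savings = 1 - 5655/8861 = 36.18%


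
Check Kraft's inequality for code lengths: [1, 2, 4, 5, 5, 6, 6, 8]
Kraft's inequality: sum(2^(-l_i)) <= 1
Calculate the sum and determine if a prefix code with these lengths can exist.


Sum = 2^(-1) + 2^(-2) + 2^(-4) + 2^(-5) + 2^(-5) + 2^(-6) + 2^(-6) + 2^(-8)
    = 0.5 + 0.25 + 0.0625 + 0.03125 + 0.03125 + 0.015625 + 0.015625 + 0.00390625
    = 233/256 = 0.91015625
Since 0.91015625 <= 1, Kraft's inequality IS satisfied.
A prefix code with these lengths CAN exist.

Kraft sum = 0.91015625. Satisfied.


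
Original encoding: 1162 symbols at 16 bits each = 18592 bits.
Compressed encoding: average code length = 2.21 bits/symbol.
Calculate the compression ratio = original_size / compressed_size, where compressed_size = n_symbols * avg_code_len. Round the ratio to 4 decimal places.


original_size = n_symbols * orig_bits = 1162 * 16 = 18592 bits
compressed_size = n_symbols * avg_code_len = 1162 * 2.21 = 2568.02 bits
ratio = original_size / compressed_size = 18592 / 2568.02 = 7.2398

Compression ratio = 7.2398


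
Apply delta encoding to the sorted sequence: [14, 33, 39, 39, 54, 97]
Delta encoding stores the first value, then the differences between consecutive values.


First value: 14
Deltas:
  33 - 14 = 19
  39 - 33 = 6
  39 - 39 = 0
  54 - 39 = 15
  97 - 54 = 43


Delta encoded: [14, 19, 6, 0, 15, 43]


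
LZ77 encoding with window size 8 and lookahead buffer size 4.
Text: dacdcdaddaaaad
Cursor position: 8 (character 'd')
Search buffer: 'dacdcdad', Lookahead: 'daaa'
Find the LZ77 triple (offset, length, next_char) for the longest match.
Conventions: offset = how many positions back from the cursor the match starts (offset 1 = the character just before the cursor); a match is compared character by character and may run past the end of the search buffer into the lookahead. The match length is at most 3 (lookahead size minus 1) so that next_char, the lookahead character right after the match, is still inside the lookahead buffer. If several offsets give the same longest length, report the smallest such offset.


Try each offset into the search buffer:
  offset=1 (pos 7, char 'd'): match length 1
  offset=2 (pos 6, char 'a'): match length 0
  offset=3 (pos 5, char 'd'): match length 2
  offset=4 (pos 4, char 'c'): match length 0
  offset=5 (pos 3, char 'd'): match length 1
  offset=6 (pos 2, char 'c'): match length 0
  offset=7 (pos 1, char 'a'): match length 0
  offset=8 (pos 0, char 'd'): match length 2
Longest match has length 2, found at offsets 3, 8; take the smallest, offset 3.
next_char = character at position 8 + 2 = 10 -> 'a'

Best match: offset=3, length=2 (matching 'da' starting at position 5)
LZ77 triple: (3, 2, 'a')


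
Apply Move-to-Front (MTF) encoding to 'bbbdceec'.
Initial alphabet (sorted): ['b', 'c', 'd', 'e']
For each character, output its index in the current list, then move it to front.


MTF encoding:
'b': index 0 in ['b', 'c', 'd', 'e'] -> ['b', 'c', 'd', 'e']
'b': index 0 in ['b', 'c', 'd', 'e'] -> ['b', 'c', 'd', 'e']
'b': index 0 in ['b', 'c', 'd', 'e'] -> ['b', 'c', 'd', 'e']
'd': index 2 in ['b', 'c', 'd', 'e'] -> ['d', 'b', 'c', 'e']
'c': index 2 in ['d', 'b', 'c', 'e'] -> ['c', 'd', 'b', 'e']
'e': index 3 in ['c', 'd', 'b', 'e'] -> ['e', 'c', 'd', 'b']
'e': index 0 in ['e', 'c', 'd', 'b'] -> ['e', 'c', 'd', 'b']
'c': index 1 in ['e', 'c', 'd', 'b'] -> ['c', 'e', 'd', 'b']


Output: [0, 0, 0, 2, 2, 3, 0, 1]


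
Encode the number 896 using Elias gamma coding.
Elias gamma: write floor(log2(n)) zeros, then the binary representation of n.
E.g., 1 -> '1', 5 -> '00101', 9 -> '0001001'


num_bits = floor(log2(896)) + 1 = 10
leading_zeros = num_bits - 1 = 9
binary(896) = 1110000000

Elias gamma(896) = '000000000' + '1110000000' = 0000000001110000000 (19 bits)


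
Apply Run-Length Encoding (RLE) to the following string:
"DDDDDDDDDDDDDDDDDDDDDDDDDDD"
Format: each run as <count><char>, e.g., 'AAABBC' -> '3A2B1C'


Scanning runs left to right:
  i=0: run of 'D' x 27 -> '27D'

RLE = 27D


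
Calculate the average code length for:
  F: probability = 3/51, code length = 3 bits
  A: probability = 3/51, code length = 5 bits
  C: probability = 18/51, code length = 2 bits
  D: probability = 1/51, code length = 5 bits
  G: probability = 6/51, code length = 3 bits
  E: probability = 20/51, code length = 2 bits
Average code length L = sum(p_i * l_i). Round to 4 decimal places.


Weighted contributions p_i * l_i:
  F: (3/51) * 3 = 9/51
  A: (3/51) * 5 = 15/51
  C: (18/51) * 2 = 36/51
  D: (1/51) * 5 = 5/51
  G: (6/51) * 3 = 18/51
  E: (20/51) * 2 = 40/51
Sum = (9 + 15 + 36 + 5 + 18 + 40)/51 = 123/51

L = 123/51 = 2.4118 bits/symbol


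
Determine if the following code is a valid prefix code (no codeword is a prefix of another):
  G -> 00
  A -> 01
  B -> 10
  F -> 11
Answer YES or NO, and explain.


Checking each pair (does one codeword prefix another?):
  G='00' vs A='01': no prefix
  G='00' vs B='10': no prefix
  G='00' vs F='11': no prefix
  A='01' vs G='00': no prefix
  A='01' vs B='10': no prefix
  A='01' vs F='11': no prefix
  B='10' vs G='00': no prefix
  B='10' vs A='01': no prefix
  B='10' vs F='11': no prefix
  F='11' vs G='00': no prefix
  F='11' vs A='01': no prefix
  F='11' vs B='10': no prefix
No violation found over all pairs.

YES -- this is a valid prefix code. No codeword is a prefix of any other codeword.


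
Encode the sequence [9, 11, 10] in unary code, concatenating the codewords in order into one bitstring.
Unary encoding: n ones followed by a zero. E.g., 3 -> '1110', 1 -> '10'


Encode each number as n ones followed by a terminating 0:
  9 -> 1111111110 (10 bits)
  11 -> 111111111110 (12 bits)
  10 -> 11111111110 (11 bits)
Total length = 10 + 12 + 11 = 33 bits.

Unary([9, 11, 10]) = 111111111011111111111011111111110 (33 bits)


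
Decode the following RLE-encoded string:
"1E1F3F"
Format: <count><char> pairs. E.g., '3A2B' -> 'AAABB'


Expanding each <count><char> pair:
  1E -> 'E'
  1F -> 'F'
  3F -> 'FFF'

Decoded = EFFFF


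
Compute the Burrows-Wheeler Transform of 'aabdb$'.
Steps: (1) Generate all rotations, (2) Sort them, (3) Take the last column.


Rotations (sorted):
  0: $aabdb -> last char: b
  1: aabdb$ -> last char: $
  2: abdb$a -> last char: a
  3: b$aabd -> last char: d
  4: bdb$aa -> last char: a
  5: db$aab -> last char: b


BWT = b$adab


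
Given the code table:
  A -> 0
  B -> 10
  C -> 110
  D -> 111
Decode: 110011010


Decoding:
110 -> C
0 -> A
110 -> C
10 -> B


Result: CACB


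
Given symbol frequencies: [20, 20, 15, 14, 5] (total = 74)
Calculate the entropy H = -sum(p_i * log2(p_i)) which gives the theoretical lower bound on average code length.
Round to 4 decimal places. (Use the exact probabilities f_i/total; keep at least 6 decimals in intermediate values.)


Per-symbol terms -p_i * log2(p_i) with p_i = f_i/74:
  p = 20/74 = 0.270270: log2(p) = -1.887525, -p*log2(p) = 0.510142
  p = 20/74 = 0.270270: log2(p) = -1.887525, -p*log2(p) = 0.510142
  p = 15/74 = 0.202703: log2(p) = -2.302563, -p*log2(p) = 0.466736
  p = 14/74 = 0.189189: log2(p) = -2.402098, -p*log2(p) = 0.454451
  p = 5/74 = 0.067568: log2(p) = -3.887525, -p*log2(p) = 0.262671
H = 0.510142 + 0.510142 + 0.466736 + 0.454451 + 0.262671 = 2.204142

H = 2.2041 bits/symbol


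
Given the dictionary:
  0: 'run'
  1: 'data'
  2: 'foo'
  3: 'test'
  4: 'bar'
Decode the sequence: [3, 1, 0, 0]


Look up each index in the dictionary:
  3 -> 'test'
  1 -> 'data'
  0 -> 'run'
  0 -> 'run'

Decoded: "test data run run"


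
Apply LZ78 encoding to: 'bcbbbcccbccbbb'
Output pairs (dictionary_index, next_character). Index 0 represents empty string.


LZ78 encoding steps:
Dictionary: {0: ''}
Step 1: w='' (idx 0), next='b' -> output (0, 'b'), add 'b' as idx 1
Step 2: w='' (idx 0), next='c' -> output (0, 'c'), add 'c' as idx 2
Step 3: w='b' (idx 1), next='b' -> output (1, 'b'), add 'bb' as idx 3
Step 4: w='b' (idx 1), next='c' -> output (1, 'c'), add 'bc' as idx 4
Step 5: w='c' (idx 2), next='c' -> output (2, 'c'), add 'cc' as idx 5
Step 6: w='bc' (idx 4), next='c' -> output (4, 'c'), add 'bcc' as idx 6
Step 7: w='bb' (idx 3), next='b' -> output (3, 'b'), add 'bbb' as idx 7


Encoded: [(0, 'b'), (0, 'c'), (1, 'b'), (1, 'c'), (2, 'c'), (4, 'c'), (3, 'b')]


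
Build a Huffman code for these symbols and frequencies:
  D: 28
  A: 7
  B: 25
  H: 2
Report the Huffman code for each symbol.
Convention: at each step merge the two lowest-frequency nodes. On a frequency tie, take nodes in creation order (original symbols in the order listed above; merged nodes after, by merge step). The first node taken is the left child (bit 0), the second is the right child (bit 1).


Huffman tree construction:
Step 1: Merge H(2) + A(7) = 9
Step 2: Merge (H+A)(9) + B(25) = 34
Step 3: Merge D(28) + ((H+A)+B)(34) = 62
Read each symbol's code off the tree from the root (left child = 0, right child = 1).

Codes:
  D: 0 (length 1)
  A: 101 (length 3)
  B: 11 (length 2)
  H: 100 (length 3)
Average code length: 105/62 = 1.6935 bits/symbol


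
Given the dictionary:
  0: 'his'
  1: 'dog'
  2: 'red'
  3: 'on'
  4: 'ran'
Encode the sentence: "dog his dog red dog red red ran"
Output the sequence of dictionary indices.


Look up each word in the dictionary:
  'dog' -> 1
  'his' -> 0
  'dog' -> 1
  'red' -> 2
  'dog' -> 1
  'red' -> 2
  'red' -> 2
  'ran' -> 4

Encoded: [1, 0, 1, 2, 1, 2, 2, 4]


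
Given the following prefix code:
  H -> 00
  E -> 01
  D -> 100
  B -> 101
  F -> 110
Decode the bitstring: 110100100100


Decoding step by step:
Bits 110 -> F
Bits 100 -> D
Bits 100 -> D
Bits 100 -> D


Decoded message: FDDD


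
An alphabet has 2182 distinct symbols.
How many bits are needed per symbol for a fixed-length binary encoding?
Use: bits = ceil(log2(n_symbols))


log2(2182) = 11.0914
Bracket: 2^11 = 2048 < 2182 <= 2^12 = 4096
So ceil(log2(2182)) = 12

bits = ceil(log2(2182)) = ceil(11.0914) = 12 bits


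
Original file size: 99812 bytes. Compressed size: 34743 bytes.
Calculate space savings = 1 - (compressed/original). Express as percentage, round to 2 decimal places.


ratio = compressed/original = 34743/99812 = 0.348084
savings = 1 - ratio = 1 - 0.348084 = 0.651916
as a percentage: 0.651916 * 100 = 65.19%

Space savings = 1 - 34743/99812 = 65.19%


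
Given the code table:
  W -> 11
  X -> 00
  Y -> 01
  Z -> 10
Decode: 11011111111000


Decoding:
11 -> W
01 -> Y
11 -> W
11 -> W
11 -> W
10 -> Z
00 -> X


Result: WYWWWZX


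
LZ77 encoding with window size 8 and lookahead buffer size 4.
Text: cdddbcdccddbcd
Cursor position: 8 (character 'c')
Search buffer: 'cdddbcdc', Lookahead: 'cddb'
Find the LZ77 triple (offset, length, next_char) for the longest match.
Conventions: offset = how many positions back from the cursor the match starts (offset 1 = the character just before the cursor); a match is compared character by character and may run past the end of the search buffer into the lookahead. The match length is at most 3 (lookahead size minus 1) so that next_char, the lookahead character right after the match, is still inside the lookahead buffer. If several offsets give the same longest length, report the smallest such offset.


Try each offset into the search buffer:
  offset=1 (pos 7, char 'c'): match length 1
  offset=2 (pos 6, char 'd'): match length 0
  offset=3 (pos 5, char 'c'): match length 2
  offset=4 (pos 4, char 'b'): match length 0
  offset=5 (pos 3, char 'd'): match length 0
  offset=6 (pos 2, char 'd'): match length 0
  offset=7 (pos 1, char 'd'): match length 0
  offset=8 (pos 0, char 'c'): match length 3
Longest match has length 3 at offset 8.
next_char = character at position 8 + 3 = 11 -> 'b'

Best match: offset=8, length=3 (matching 'cdd' starting at position 0)
LZ77 triple: (8, 3, 'b')


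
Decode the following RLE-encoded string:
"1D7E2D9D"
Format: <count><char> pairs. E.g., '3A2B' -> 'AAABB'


Expanding each <count><char> pair:
  1D -> 'D'
  7E -> 'EEEEEEE'
  2D -> 'DD'
  9D -> 'DDDDDDDDD'

Decoded = DEEEEEEEDDDDDDDDDDD


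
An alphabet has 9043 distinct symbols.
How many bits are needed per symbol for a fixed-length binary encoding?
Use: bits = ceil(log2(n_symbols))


log2(9043) = 13.1426
Bracket: 2^13 = 8192 < 9043 <= 2^14 = 16384
So ceil(log2(9043)) = 14

bits = ceil(log2(9043)) = ceil(13.1426) = 14 bits


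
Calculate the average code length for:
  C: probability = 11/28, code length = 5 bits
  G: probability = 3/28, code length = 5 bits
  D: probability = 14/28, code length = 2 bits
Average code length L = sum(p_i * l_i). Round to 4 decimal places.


Weighted contributions p_i * l_i:
  C: (11/28) * 5 = 55/28
  G: (3/28) * 5 = 15/28
  D: (14/28) * 2 = 28/28
Sum = (55 + 15 + 28)/28 = 98/28

L = 98/28 = 3.5000 bits/symbol


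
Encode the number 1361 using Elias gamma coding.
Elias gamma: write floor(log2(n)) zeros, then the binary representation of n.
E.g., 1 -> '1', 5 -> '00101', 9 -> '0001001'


num_bits = floor(log2(1361)) + 1 = 11
leading_zeros = num_bits - 1 = 10
binary(1361) = 10101010001

Elias gamma(1361) = '0000000000' + '10101010001' = 000000000010101010001 (21 bits)


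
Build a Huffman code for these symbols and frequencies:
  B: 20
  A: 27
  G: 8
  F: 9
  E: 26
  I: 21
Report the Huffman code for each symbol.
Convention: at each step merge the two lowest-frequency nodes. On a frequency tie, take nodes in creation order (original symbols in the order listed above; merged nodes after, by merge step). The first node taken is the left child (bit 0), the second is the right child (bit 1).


Huffman tree construction:
Step 1: Merge G(8) + F(9) = 17
Step 2: Merge (G+F)(17) + B(20) = 37
Step 3: Merge I(21) + E(26) = 47
Step 4: Merge A(27) + ((G+F)+B)(37) = 64
Step 5: Merge (I+E)(47) + (A+((G+F)+B))(64) = 111
Read each symbol's code off the tree from the root (left child = 0, right child = 1).

Codes:
  B: 111 (length 3)
  A: 10 (length 2)
  G: 1100 (length 4)
  F: 1101 (length 4)
  E: 01 (length 2)
  I: 00 (length 2)
Average code length: 276/111 = 2.4865 bits/symbol


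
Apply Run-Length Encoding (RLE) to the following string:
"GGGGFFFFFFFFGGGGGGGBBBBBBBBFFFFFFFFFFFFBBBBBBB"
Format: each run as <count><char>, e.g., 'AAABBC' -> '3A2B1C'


Scanning runs left to right:
  i=0: run of 'G' x 4 -> '4G'
  i=4: run of 'F' x 8 -> '8F'
  i=12: run of 'G' x 7 -> '7G'
  i=19: run of 'B' x 8 -> '8B'
  i=27: run of 'F' x 12 -> '12F'
  i=39: run of 'B' x 7 -> '7B'

RLE = 4G8F7G8B12F7B


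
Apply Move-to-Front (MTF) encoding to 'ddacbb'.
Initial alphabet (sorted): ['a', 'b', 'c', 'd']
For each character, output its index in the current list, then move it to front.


MTF encoding:
'd': index 3 in ['a', 'b', 'c', 'd'] -> ['d', 'a', 'b', 'c']
'd': index 0 in ['d', 'a', 'b', 'c'] -> ['d', 'a', 'b', 'c']
'a': index 1 in ['d', 'a', 'b', 'c'] -> ['a', 'd', 'b', 'c']
'c': index 3 in ['a', 'd', 'b', 'c'] -> ['c', 'a', 'd', 'b']
'b': index 3 in ['c', 'a', 'd', 'b'] -> ['b', 'c', 'a', 'd']
'b': index 0 in ['b', 'c', 'a', 'd'] -> ['b', 'c', 'a', 'd']


Output: [3, 0, 1, 3, 3, 0]


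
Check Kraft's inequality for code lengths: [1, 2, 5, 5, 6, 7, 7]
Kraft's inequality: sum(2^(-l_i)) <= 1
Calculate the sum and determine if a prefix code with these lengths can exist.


Sum = 2^(-1) + 2^(-2) + 2^(-5) + 2^(-5) + 2^(-6) + 2^(-7) + 2^(-7)
    = 0.5 + 0.25 + 0.03125 + 0.03125 + 0.015625 + 0.0078125 + 0.0078125
    = 108/128 = 0.84375
Since 0.84375 <= 1, Kraft's inequality IS satisfied.
A prefix code with these lengths CAN exist.

Kraft sum = 0.84375. Satisfied.


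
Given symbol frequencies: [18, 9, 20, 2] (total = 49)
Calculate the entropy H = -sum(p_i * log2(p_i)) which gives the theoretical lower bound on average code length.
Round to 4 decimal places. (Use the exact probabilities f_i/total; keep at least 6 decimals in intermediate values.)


Per-symbol terms -p_i * log2(p_i) with p_i = f_i/49:
  p = 18/49 = 0.367347: log2(p) = -1.444785, -p*log2(p) = 0.530737
  p = 9/49 = 0.183673: log2(p) = -2.444785, -p*log2(p) = 0.449042
  p = 20/49 = 0.408163: log2(p) = -1.292782, -p*log2(p) = 0.527666
  p = 2/49 = 0.040816: log2(p) = -4.614710, -p*log2(p) = 0.188356
H = 0.530737 + 0.449042 + 0.527666 + 0.188356 = 1.695801

H = 1.6958 bits/symbol


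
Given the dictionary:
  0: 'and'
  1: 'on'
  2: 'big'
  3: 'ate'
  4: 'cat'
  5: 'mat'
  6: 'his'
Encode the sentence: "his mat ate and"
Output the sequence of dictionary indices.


Look up each word in the dictionary:
  'his' -> 6
  'mat' -> 5
  'ate' -> 3
  'and' -> 0

Encoded: [6, 5, 3, 0]


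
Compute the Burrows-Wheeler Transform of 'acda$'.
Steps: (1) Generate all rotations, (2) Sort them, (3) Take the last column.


Rotations (sorted):
  0: $acda -> last char: a
  1: a$acd -> last char: d
  2: acda$ -> last char: $
  3: cda$a -> last char: a
  4: da$ac -> last char: c


BWT = ad$ac


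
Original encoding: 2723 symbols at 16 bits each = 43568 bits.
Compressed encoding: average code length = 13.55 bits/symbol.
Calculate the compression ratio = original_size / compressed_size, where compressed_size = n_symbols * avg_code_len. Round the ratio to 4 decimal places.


original_size = n_symbols * orig_bits = 2723 * 16 = 43568 bits
compressed_size = n_symbols * avg_code_len = 2723 * 13.55 = 36896.65 bits
ratio = original_size / compressed_size = 43568 / 36896.65 = 1.1808

Compression ratio = 1.1808


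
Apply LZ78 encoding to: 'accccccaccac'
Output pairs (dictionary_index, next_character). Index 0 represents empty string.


LZ78 encoding steps:
Dictionary: {0: ''}
Step 1: w='' (idx 0), next='a' -> output (0, 'a'), add 'a' as idx 1
Step 2: w='' (idx 0), next='c' -> output (0, 'c'), add 'c' as idx 2
Step 3: w='c' (idx 2), next='c' -> output (2, 'c'), add 'cc' as idx 3
Step 4: w='cc' (idx 3), next='c' -> output (3, 'c'), add 'ccc' as idx 4
Step 5: w='a' (idx 1), next='c' -> output (1, 'c'), add 'ac' as idx 5
Step 6: w='c' (idx 2), next='a' -> output (2, 'a'), add 'ca' as idx 6
Step 7: w='c' (idx 2), end of input -> output (2, '')


Encoded: [(0, 'a'), (0, 'c'), (2, 'c'), (3, 'c'), (1, 'c'), (2, 'a'), (2, '')]


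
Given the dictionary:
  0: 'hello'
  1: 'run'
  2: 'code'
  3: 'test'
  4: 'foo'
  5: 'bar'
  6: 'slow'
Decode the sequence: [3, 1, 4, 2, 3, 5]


Look up each index in the dictionary:
  3 -> 'test'
  1 -> 'run'
  4 -> 'foo'
  2 -> 'code'
  3 -> 'test'
  5 -> 'bar'

Decoded: "test run foo code test bar"


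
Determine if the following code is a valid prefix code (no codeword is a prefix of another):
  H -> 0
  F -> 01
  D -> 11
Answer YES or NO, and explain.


Checking each pair (does one codeword prefix another?):
  H='0' vs F='01': prefix -- VIOLATION

NO -- this is NOT a valid prefix code. H (0) is a prefix of F (01).


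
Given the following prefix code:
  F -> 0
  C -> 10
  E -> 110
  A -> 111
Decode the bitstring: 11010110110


Decoding step by step:
Bits 110 -> E
Bits 10 -> C
Bits 110 -> E
Bits 110 -> E


Decoded message: ECEE


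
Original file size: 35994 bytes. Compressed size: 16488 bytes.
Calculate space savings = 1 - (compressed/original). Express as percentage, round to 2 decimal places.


ratio = compressed/original = 16488/35994 = 0.458076
savings = 1 - ratio = 1 - 0.458076 = 0.541924
as a percentage: 0.541924 * 100 = 54.19%

Space savings = 1 - 16488/35994 = 54.19%


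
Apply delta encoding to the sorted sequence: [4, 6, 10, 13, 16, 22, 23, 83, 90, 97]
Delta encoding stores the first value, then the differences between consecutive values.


First value: 4
Deltas:
  6 - 4 = 2
  10 - 6 = 4
  13 - 10 = 3
  16 - 13 = 3
  22 - 16 = 6
  23 - 22 = 1
  83 - 23 = 60
  90 - 83 = 7
  97 - 90 = 7


Delta encoded: [4, 2, 4, 3, 3, 6, 1, 60, 7, 7]


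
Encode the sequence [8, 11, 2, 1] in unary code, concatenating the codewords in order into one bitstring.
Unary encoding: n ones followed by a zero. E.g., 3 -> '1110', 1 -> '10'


Encode each number as n ones followed by a terminating 0:
  8 -> 111111110 (9 bits)
  11 -> 111111111110 (12 bits)
  2 -> 110 (3 bits)
  1 -> 10 (2 bits)
Total length = 9 + 12 + 3 + 2 = 26 bits.

Unary([8, 11, 2, 1]) = 11111111011111111111011010 (26 bits)


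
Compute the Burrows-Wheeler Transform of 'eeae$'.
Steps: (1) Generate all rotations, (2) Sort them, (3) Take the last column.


Rotations (sorted):
  0: $eeae -> last char: e
  1: ae$ee -> last char: e
  2: e$eea -> last char: a
  3: eae$e -> last char: e
  4: eeae$ -> last char: $


BWT = eeae$


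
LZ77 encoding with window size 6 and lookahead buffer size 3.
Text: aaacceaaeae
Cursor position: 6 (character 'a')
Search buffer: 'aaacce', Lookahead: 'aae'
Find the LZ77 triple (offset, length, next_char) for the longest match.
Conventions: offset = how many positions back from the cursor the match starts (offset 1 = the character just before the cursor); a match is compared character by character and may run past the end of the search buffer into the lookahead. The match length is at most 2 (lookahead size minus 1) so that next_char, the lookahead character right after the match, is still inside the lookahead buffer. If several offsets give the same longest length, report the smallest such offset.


Try each offset into the search buffer:
  offset=1 (pos 5, char 'e'): match length 0
  offset=2 (pos 4, char 'c'): match length 0
  offset=3 (pos 3, char 'c'): match length 0
  offset=4 (pos 2, char 'a'): match length 1
  offset=5 (pos 1, char 'a'): match length 2
  offset=6 (pos 0, char 'a'): match length 2
Longest match has length 2, found at offsets 5, 6; take the smallest, offset 5.
next_char = character at position 6 + 2 = 8 -> 'e'

Best match: offset=5, length=2 (matching 'aa' starting at position 1)
LZ77 triple: (5, 2, 'e')


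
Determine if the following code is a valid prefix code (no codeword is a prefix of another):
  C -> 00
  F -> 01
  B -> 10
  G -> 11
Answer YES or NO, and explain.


Checking each pair (does one codeword prefix another?):
  C='00' vs F='01': no prefix
  C='00' vs B='10': no prefix
  C='00' vs G='11': no prefix
  F='01' vs C='00': no prefix
  F='01' vs B='10': no prefix
  F='01' vs G='11': no prefix
  B='10' vs C='00': no prefix
  B='10' vs F='01': no prefix
  B='10' vs G='11': no prefix
  G='11' vs C='00': no prefix
  G='11' vs F='01': no prefix
  G='11' vs B='10': no prefix
No violation found over all pairs.

YES -- this is a valid prefix code. No codeword is a prefix of any other codeword.


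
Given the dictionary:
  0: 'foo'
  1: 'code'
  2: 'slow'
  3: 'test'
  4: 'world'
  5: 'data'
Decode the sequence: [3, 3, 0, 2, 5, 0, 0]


Look up each index in the dictionary:
  3 -> 'test'
  3 -> 'test'
  0 -> 'foo'
  2 -> 'slow'
  5 -> 'data'
  0 -> 'foo'
  0 -> 'foo'

Decoded: "test test foo slow data foo foo"


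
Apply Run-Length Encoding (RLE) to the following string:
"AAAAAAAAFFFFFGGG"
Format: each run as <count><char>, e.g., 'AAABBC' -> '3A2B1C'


Scanning runs left to right:
  i=0: run of 'A' x 8 -> '8A'
  i=8: run of 'F' x 5 -> '5F'
  i=13: run of 'G' x 3 -> '3G'

RLE = 8A5F3G


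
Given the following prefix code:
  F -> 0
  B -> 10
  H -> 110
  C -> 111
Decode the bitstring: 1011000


Decoding step by step:
Bits 10 -> B
Bits 110 -> H
Bits 0 -> F
Bits 0 -> F


Decoded message: BHFF


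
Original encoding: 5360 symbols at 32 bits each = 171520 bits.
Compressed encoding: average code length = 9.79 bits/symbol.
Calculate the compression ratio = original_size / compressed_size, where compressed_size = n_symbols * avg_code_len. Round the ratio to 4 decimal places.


original_size = n_symbols * orig_bits = 5360 * 32 = 171520 bits
compressed_size = n_symbols * avg_code_len = 5360 * 9.79 = 52474.4 bits
ratio = original_size / compressed_size = 171520 / 52474.4 = 3.2686

Compression ratio = 3.2686


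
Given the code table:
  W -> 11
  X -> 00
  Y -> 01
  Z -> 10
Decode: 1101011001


Decoding:
11 -> W
01 -> Y
01 -> Y
10 -> Z
01 -> Y


Result: WYYZY


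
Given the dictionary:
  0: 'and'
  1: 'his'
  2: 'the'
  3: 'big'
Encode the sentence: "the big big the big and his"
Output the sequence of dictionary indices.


Look up each word in the dictionary:
  'the' -> 2
  'big' -> 3
  'big' -> 3
  'the' -> 2
  'big' -> 3
  'and' -> 0
  'his' -> 1

Encoded: [2, 3, 3, 2, 3, 0, 1]


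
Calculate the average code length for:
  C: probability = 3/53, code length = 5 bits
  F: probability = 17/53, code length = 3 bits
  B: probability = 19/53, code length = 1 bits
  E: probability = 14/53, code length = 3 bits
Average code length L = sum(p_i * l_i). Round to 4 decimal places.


Weighted contributions p_i * l_i:
  C: (3/53) * 5 = 15/53
  F: (17/53) * 3 = 51/53
  B: (19/53) * 1 = 19/53
  E: (14/53) * 3 = 42/53
Sum = (15 + 51 + 19 + 42)/53 = 127/53

L = 127/53 = 2.3962 bits/symbol


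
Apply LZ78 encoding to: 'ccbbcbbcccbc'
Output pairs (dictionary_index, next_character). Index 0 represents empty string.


LZ78 encoding steps:
Dictionary: {0: ''}
Step 1: w='' (idx 0), next='c' -> output (0, 'c'), add 'c' as idx 1
Step 2: w='c' (idx 1), next='b' -> output (1, 'b'), add 'cb' as idx 2
Step 3: w='' (idx 0), next='b' -> output (0, 'b'), add 'b' as idx 3
Step 4: w='cb' (idx 2), next='b' -> output (2, 'b'), add 'cbb' as idx 4
Step 5: w='c' (idx 1), next='c' -> output (1, 'c'), add 'cc' as idx 5
Step 6: w='cb' (idx 2), next='c' -> output (2, 'c'), add 'cbc' as idx 6


Encoded: [(0, 'c'), (1, 'b'), (0, 'b'), (2, 'b'), (1, 'c'), (2, 'c')]


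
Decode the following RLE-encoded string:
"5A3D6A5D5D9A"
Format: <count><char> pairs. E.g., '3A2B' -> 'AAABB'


Expanding each <count><char> pair:
  5A -> 'AAAAA'
  3D -> 'DDD'
  6A -> 'AAAAAA'
  5D -> 'DDDDD'
  5D -> 'DDDDD'
  9A -> 'AAAAAAAAA'

Decoded = AAAAADDDAAAAAADDDDDDDDDDAAAAAAAAA
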